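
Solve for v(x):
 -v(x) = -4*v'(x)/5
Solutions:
 v(x) = C1*exp(5*x/4)


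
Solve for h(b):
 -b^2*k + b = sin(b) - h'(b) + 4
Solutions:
 h(b) = C1 + b^3*k/3 - b^2/2 + 4*b - cos(b)


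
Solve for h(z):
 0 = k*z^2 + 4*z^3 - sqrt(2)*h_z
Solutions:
 h(z) = C1 + sqrt(2)*k*z^3/6 + sqrt(2)*z^4/2


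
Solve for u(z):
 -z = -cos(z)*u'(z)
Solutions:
 u(z) = C1 + Integral(z/cos(z), z)


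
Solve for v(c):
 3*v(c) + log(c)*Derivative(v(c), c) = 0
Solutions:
 v(c) = C1*exp(-3*li(c))


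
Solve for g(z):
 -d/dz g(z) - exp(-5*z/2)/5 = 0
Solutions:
 g(z) = C1 + 2*exp(-5*z/2)/25


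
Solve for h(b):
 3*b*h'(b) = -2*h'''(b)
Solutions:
 h(b) = C1 + Integral(C2*airyai(-2^(2/3)*3^(1/3)*b/2) + C3*airybi(-2^(2/3)*3^(1/3)*b/2), b)


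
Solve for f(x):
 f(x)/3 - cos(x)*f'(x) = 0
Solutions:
 f(x) = C1*(sin(x) + 1)^(1/6)/(sin(x) - 1)^(1/6)


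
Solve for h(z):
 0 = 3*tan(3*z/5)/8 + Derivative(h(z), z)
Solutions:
 h(z) = C1 + 5*log(cos(3*z/5))/8


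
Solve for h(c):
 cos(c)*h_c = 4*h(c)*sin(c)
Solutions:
 h(c) = C1/cos(c)^4


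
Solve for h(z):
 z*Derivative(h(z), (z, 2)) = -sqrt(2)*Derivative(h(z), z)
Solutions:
 h(z) = C1 + C2*z^(1 - sqrt(2))


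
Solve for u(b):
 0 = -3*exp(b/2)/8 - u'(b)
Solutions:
 u(b) = C1 - 3*exp(b/2)/4


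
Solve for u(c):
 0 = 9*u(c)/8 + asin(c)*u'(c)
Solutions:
 u(c) = C1*exp(-9*Integral(1/asin(c), c)/8)


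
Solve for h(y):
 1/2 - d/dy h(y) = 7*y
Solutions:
 h(y) = C1 - 7*y^2/2 + y/2


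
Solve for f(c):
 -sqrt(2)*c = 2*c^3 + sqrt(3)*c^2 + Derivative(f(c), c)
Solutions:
 f(c) = C1 - c^4/2 - sqrt(3)*c^3/3 - sqrt(2)*c^2/2


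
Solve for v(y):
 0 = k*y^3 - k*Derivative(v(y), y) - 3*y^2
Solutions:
 v(y) = C1 + y^4/4 - y^3/k


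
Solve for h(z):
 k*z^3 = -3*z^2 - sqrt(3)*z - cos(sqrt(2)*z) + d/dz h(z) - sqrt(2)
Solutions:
 h(z) = C1 + k*z^4/4 + z^3 + sqrt(3)*z^2/2 + sqrt(2)*z + sqrt(2)*sin(sqrt(2)*z)/2


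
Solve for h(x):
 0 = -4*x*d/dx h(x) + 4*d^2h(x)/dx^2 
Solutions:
 h(x) = C1 + C2*erfi(sqrt(2)*x/2)


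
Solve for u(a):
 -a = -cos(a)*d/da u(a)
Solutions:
 u(a) = C1 + Integral(a/cos(a), a)


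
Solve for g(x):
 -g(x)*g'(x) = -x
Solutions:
 g(x) = -sqrt(C1 + x^2)
 g(x) = sqrt(C1 + x^2)


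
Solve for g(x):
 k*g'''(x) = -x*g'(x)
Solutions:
 g(x) = C1 + Integral(C2*airyai(x*(-1/k)^(1/3)) + C3*airybi(x*(-1/k)^(1/3)), x)


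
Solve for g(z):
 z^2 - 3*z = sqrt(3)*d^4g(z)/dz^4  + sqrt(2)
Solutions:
 g(z) = C1 + C2*z + C3*z^2 + C4*z^3 + sqrt(3)*z^6/1080 - sqrt(3)*z^5/120 - sqrt(6)*z^4/72


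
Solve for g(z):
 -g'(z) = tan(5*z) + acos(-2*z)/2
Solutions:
 g(z) = C1 - z*acos(-2*z)/2 - sqrt(1 - 4*z^2)/4 + log(cos(5*z))/5


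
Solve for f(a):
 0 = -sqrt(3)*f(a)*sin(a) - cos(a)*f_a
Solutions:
 f(a) = C1*cos(a)^(sqrt(3))


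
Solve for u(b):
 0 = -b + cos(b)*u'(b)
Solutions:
 u(b) = C1 + Integral(b/cos(b), b)


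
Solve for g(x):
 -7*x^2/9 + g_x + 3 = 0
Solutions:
 g(x) = C1 + 7*x^3/27 - 3*x


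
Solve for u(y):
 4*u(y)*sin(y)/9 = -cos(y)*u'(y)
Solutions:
 u(y) = C1*cos(y)^(4/9)


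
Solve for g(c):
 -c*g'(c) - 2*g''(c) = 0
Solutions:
 g(c) = C1 + C2*erf(c/2)


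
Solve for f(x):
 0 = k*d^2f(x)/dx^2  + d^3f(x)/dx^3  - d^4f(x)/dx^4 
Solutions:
 f(x) = C1 + C2*x + C3*exp(x*(1 - sqrt(4*k + 1))/2) + C4*exp(x*(sqrt(4*k + 1) + 1)/2)


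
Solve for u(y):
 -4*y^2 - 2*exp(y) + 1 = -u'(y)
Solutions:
 u(y) = C1 + 4*y^3/3 - y + 2*exp(y)


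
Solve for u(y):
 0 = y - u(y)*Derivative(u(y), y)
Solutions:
 u(y) = -sqrt(C1 + y^2)
 u(y) = sqrt(C1 + y^2)


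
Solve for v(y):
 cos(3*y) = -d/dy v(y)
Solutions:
 v(y) = C1 - sin(3*y)/3


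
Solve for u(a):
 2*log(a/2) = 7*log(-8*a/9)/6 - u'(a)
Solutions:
 u(a) = C1 - 5*a*log(a)/6 + a*(-14*log(3) + 5 + 33*log(2) + 7*I*pi)/6


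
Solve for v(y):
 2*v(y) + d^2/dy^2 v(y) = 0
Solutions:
 v(y) = C1*sin(sqrt(2)*y) + C2*cos(sqrt(2)*y)


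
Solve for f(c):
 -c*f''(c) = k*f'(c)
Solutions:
 f(c) = C1 + c^(1 - re(k))*(C2*sin(log(c)*Abs(im(k))) + C3*cos(log(c)*im(k)))


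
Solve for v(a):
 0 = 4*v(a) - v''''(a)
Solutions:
 v(a) = C1*exp(-sqrt(2)*a) + C2*exp(sqrt(2)*a) + C3*sin(sqrt(2)*a) + C4*cos(sqrt(2)*a)


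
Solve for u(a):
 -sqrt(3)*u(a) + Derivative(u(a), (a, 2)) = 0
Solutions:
 u(a) = C1*exp(-3^(1/4)*a) + C2*exp(3^(1/4)*a)


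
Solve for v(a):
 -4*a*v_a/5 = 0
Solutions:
 v(a) = C1


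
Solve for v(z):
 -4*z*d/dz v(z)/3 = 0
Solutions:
 v(z) = C1


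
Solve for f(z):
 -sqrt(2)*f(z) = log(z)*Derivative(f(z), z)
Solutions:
 f(z) = C1*exp(-sqrt(2)*li(z))


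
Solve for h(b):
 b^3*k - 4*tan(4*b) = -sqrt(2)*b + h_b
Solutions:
 h(b) = C1 + b^4*k/4 + sqrt(2)*b^2/2 + log(cos(4*b))


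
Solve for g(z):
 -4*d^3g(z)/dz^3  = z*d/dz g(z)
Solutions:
 g(z) = C1 + Integral(C2*airyai(-2^(1/3)*z/2) + C3*airybi(-2^(1/3)*z/2), z)


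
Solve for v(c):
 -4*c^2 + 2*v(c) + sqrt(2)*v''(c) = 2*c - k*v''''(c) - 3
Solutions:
 v(c) = C1*exp(-2^(3/4)*c*sqrt((-sqrt(1 - 4*k) - 1)/k)/2) + C2*exp(2^(3/4)*c*sqrt((-sqrt(1 - 4*k) - 1)/k)/2) + C3*exp(-2^(3/4)*c*sqrt((sqrt(1 - 4*k) - 1)/k)/2) + C4*exp(2^(3/4)*c*sqrt((sqrt(1 - 4*k) - 1)/k)/2) + 2*c^2 + c - 2*sqrt(2) - 3/2


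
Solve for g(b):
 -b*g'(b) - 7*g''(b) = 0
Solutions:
 g(b) = C1 + C2*erf(sqrt(14)*b/14)


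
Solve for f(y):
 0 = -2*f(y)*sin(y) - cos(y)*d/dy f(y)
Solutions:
 f(y) = C1*cos(y)^2


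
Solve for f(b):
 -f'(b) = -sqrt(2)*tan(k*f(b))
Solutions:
 f(b) = Piecewise((-asin(exp(C1*k + sqrt(2)*b*k))/k + pi/k, Ne(k, 0)), (nan, True))
 f(b) = Piecewise((asin(exp(C1*k + sqrt(2)*b*k))/k, Ne(k, 0)), (nan, True))


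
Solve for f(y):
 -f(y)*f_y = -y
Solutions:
 f(y) = -sqrt(C1 + y^2)
 f(y) = sqrt(C1 + y^2)


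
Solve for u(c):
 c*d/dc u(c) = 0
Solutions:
 u(c) = C1


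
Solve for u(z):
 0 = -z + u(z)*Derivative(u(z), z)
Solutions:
 u(z) = -sqrt(C1 + z^2)
 u(z) = sqrt(C1 + z^2)


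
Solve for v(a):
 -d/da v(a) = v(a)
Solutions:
 v(a) = C1*exp(-a)


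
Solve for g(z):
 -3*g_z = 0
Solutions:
 g(z) = C1


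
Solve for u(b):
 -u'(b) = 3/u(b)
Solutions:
 u(b) = -sqrt(C1 - 6*b)
 u(b) = sqrt(C1 - 6*b)


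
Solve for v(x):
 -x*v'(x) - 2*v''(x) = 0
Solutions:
 v(x) = C1 + C2*erf(x/2)


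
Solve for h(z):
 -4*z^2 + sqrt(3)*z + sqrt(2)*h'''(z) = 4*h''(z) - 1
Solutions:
 h(z) = C1 + C2*z + C3*exp(2*sqrt(2)*z) - z^4/12 + z^3*(-2*sqrt(2) + sqrt(3))/24 + sqrt(6)*z^2/32


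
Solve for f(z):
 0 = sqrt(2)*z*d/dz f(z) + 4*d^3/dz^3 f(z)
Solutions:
 f(z) = C1 + Integral(C2*airyai(-sqrt(2)*z/2) + C3*airybi(-sqrt(2)*z/2), z)


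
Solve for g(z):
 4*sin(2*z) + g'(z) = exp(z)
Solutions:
 g(z) = C1 + exp(z) + 2*cos(2*z)


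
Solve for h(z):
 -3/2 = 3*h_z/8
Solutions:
 h(z) = C1 - 4*z


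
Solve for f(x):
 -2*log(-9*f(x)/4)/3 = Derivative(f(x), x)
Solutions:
 3*Integral(1/(log(-_y) - 2*log(2) + 2*log(3)), (_y, f(x)))/2 = C1 - x


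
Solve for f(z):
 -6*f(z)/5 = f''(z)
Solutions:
 f(z) = C1*sin(sqrt(30)*z/5) + C2*cos(sqrt(30)*z/5)


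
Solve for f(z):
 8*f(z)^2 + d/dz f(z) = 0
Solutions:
 f(z) = 1/(C1 + 8*z)


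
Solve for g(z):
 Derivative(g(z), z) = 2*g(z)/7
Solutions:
 g(z) = C1*exp(2*z/7)


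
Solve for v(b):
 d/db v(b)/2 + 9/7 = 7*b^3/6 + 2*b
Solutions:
 v(b) = C1 + 7*b^4/12 + 2*b^2 - 18*b/7


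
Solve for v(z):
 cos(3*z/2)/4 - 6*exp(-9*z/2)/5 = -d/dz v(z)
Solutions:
 v(z) = C1 - sin(3*z/2)/6 - 4*exp(-9*z/2)/15


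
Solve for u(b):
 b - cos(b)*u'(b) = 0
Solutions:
 u(b) = C1 + Integral(b/cos(b), b)


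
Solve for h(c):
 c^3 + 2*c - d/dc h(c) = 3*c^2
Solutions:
 h(c) = C1 + c^4/4 - c^3 + c^2


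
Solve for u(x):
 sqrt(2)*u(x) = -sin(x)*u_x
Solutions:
 u(x) = C1*(cos(x) + 1)^(sqrt(2)/2)/(cos(x) - 1)^(sqrt(2)/2)


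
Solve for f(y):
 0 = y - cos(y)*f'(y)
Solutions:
 f(y) = C1 + Integral(y/cos(y), y)


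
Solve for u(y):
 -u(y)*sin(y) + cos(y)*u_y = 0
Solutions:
 u(y) = C1/cos(y)


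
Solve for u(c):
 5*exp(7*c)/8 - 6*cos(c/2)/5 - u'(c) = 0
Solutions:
 u(c) = C1 + 5*exp(7*c)/56 - 12*sin(c/2)/5


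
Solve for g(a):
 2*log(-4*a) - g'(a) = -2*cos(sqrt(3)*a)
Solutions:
 g(a) = C1 + 2*a*log(-a) - 2*a + 4*a*log(2) + 2*sqrt(3)*sin(sqrt(3)*a)/3


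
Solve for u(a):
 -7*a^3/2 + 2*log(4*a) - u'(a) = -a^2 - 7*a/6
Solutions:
 u(a) = C1 - 7*a^4/8 + a^3/3 + 7*a^2/12 + 2*a*log(a) - 2*a + 4*a*log(2)


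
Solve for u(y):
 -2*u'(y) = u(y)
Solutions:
 u(y) = C1*exp(-y/2)


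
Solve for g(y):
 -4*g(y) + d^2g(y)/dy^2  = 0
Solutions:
 g(y) = C1*exp(-2*y) + C2*exp(2*y)


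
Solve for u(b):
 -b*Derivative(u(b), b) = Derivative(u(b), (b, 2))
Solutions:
 u(b) = C1 + C2*erf(sqrt(2)*b/2)


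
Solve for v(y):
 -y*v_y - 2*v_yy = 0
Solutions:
 v(y) = C1 + C2*erf(y/2)


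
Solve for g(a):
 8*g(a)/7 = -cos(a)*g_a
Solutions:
 g(a) = C1*(sin(a) - 1)^(4/7)/(sin(a) + 1)^(4/7)


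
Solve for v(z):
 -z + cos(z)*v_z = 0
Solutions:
 v(z) = C1 + Integral(z/cos(z), z)


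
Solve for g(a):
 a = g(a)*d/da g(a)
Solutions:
 g(a) = -sqrt(C1 + a^2)
 g(a) = sqrt(C1 + a^2)


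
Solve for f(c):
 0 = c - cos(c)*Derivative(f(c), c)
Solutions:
 f(c) = C1 + Integral(c/cos(c), c)


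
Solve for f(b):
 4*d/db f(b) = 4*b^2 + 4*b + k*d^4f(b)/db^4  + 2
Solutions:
 f(b) = C1 + C2*exp(2^(2/3)*b*(1/k)^(1/3)) + C3*exp(2^(2/3)*b*(-1 + sqrt(3)*I)*(1/k)^(1/3)/2) + C4*exp(-2^(2/3)*b*(1 + sqrt(3)*I)*(1/k)^(1/3)/2) + b^3/3 + b^2/2 + b/2


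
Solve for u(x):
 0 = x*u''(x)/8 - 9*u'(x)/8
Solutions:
 u(x) = C1 + C2*x^10


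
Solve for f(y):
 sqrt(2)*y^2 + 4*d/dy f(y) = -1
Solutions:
 f(y) = C1 - sqrt(2)*y^3/12 - y/4


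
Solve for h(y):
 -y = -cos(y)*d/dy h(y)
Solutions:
 h(y) = C1 + Integral(y/cos(y), y)


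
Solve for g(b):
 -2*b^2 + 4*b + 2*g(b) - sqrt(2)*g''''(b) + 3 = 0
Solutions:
 g(b) = C1*exp(-2^(1/8)*b) + C2*exp(2^(1/8)*b) + C3*sin(2^(1/8)*b) + C4*cos(2^(1/8)*b) + b^2 - 2*b - 3/2


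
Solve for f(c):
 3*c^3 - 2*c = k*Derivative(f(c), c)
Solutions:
 f(c) = C1 + 3*c^4/(4*k) - c^2/k


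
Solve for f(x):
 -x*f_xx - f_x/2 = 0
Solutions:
 f(x) = C1 + C2*sqrt(x)


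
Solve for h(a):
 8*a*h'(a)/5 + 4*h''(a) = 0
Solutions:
 h(a) = C1 + C2*erf(sqrt(5)*a/5)


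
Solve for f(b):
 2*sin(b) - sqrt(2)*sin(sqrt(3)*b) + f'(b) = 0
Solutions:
 f(b) = C1 + 2*cos(b) - sqrt(6)*cos(sqrt(3)*b)/3


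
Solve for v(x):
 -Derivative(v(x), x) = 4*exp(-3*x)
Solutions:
 v(x) = C1 + 4*exp(-3*x)/3


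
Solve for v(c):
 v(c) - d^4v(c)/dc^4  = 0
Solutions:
 v(c) = C1*exp(-c) + C2*exp(c) + C3*sin(c) + C4*cos(c)


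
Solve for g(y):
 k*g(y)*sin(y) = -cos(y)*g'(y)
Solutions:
 g(y) = C1*exp(k*log(cos(y)))


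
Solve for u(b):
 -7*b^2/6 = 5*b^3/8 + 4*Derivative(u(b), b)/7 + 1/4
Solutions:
 u(b) = C1 - 35*b^4/128 - 49*b^3/72 - 7*b/16


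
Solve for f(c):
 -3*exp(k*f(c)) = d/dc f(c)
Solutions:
 f(c) = Piecewise((log(1/(C1*k + 3*c*k))/k, Ne(k, 0)), (nan, True))
 f(c) = Piecewise((C1 - 3*c, Eq(k, 0)), (nan, True))


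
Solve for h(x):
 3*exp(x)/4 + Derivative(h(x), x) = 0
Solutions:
 h(x) = C1 - 3*exp(x)/4


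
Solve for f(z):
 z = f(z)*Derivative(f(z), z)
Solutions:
 f(z) = -sqrt(C1 + z^2)
 f(z) = sqrt(C1 + z^2)


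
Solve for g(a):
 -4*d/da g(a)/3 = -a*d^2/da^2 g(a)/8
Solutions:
 g(a) = C1 + C2*a^(35/3)


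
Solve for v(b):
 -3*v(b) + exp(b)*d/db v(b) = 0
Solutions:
 v(b) = C1*exp(-3*exp(-b))


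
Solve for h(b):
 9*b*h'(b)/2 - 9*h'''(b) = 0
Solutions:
 h(b) = C1 + Integral(C2*airyai(2^(2/3)*b/2) + C3*airybi(2^(2/3)*b/2), b)


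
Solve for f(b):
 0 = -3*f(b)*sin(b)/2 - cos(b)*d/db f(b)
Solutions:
 f(b) = C1*cos(b)^(3/2)


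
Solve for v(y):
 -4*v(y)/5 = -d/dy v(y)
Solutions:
 v(y) = C1*exp(4*y/5)


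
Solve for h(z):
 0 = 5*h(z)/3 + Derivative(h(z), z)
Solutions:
 h(z) = C1*exp(-5*z/3)


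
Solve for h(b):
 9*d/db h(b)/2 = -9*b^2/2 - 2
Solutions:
 h(b) = C1 - b^3/3 - 4*b/9


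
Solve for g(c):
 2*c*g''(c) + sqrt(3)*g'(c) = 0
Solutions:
 g(c) = C1 + C2*c^(1 - sqrt(3)/2)


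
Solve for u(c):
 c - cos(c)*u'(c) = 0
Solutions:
 u(c) = C1 + Integral(c/cos(c), c)


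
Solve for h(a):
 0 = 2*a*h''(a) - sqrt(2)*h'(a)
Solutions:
 h(a) = C1 + C2*a^(sqrt(2)/2 + 1)


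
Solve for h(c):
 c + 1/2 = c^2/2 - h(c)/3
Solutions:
 h(c) = 3*c^2/2 - 3*c - 3/2


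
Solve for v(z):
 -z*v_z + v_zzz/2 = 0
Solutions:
 v(z) = C1 + Integral(C2*airyai(2^(1/3)*z) + C3*airybi(2^(1/3)*z), z)


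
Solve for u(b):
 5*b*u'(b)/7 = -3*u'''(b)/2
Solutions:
 u(b) = C1 + Integral(C2*airyai(-10^(1/3)*21^(2/3)*b/21) + C3*airybi(-10^(1/3)*21^(2/3)*b/21), b)


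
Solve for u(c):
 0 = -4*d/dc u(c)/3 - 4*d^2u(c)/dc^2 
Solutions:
 u(c) = C1 + C2*exp(-c/3)


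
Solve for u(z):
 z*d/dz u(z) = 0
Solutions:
 u(z) = C1


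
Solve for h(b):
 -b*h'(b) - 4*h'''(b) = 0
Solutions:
 h(b) = C1 + Integral(C2*airyai(-2^(1/3)*b/2) + C3*airybi(-2^(1/3)*b/2), b)


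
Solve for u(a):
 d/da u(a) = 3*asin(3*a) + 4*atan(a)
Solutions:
 u(a) = C1 + 3*a*asin(3*a) + 4*a*atan(a) + sqrt(1 - 9*a^2) - 2*log(a^2 + 1)


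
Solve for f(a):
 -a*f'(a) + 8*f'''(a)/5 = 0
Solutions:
 f(a) = C1 + Integral(C2*airyai(5^(1/3)*a/2) + C3*airybi(5^(1/3)*a/2), a)


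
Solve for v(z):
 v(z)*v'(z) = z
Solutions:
 v(z) = -sqrt(C1 + z^2)
 v(z) = sqrt(C1 + z^2)


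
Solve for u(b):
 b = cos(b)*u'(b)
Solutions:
 u(b) = C1 + Integral(b/cos(b), b)


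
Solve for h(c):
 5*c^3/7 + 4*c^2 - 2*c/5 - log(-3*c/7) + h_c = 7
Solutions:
 h(c) = C1 - 5*c^4/28 - 4*c^3/3 + c^2/5 + c*log(-c) + c*(-log(7) + log(3) + 6)


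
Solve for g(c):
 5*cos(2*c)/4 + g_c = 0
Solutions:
 g(c) = C1 - 5*sin(2*c)/8


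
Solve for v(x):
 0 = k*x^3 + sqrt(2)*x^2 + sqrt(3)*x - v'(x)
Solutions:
 v(x) = C1 + k*x^4/4 + sqrt(2)*x^3/3 + sqrt(3)*x^2/2


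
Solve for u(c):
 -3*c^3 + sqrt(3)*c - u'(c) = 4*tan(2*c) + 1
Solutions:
 u(c) = C1 - 3*c^4/4 + sqrt(3)*c^2/2 - c + 2*log(cos(2*c))


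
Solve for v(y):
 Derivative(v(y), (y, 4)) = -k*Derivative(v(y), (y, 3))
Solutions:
 v(y) = C1 + C2*y + C3*y^2 + C4*exp(-k*y)


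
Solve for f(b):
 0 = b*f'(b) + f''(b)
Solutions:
 f(b) = C1 + C2*erf(sqrt(2)*b/2)


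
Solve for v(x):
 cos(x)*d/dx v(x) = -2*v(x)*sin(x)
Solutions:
 v(x) = C1*cos(x)^2


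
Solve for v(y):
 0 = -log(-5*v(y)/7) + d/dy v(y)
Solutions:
 -Integral(1/(log(-_y) - log(7) + log(5)), (_y, v(y))) = C1 - y


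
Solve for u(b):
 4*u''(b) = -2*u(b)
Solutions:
 u(b) = C1*sin(sqrt(2)*b/2) + C2*cos(sqrt(2)*b/2)


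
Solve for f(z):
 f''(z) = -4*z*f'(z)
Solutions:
 f(z) = C1 + C2*erf(sqrt(2)*z)


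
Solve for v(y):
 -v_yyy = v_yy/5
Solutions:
 v(y) = C1 + C2*y + C3*exp(-y/5)


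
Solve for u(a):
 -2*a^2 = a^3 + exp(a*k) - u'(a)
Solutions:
 u(a) = C1 + a^4/4 + 2*a^3/3 + exp(a*k)/k


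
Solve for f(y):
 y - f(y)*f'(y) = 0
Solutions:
 f(y) = -sqrt(C1 + y^2)
 f(y) = sqrt(C1 + y^2)


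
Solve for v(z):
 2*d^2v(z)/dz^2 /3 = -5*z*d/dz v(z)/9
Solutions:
 v(z) = C1 + C2*erf(sqrt(15)*z/6)


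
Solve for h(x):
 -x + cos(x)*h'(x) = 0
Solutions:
 h(x) = C1 + Integral(x/cos(x), x)


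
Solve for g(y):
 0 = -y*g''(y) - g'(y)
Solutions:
 g(y) = C1 + C2*log(y)


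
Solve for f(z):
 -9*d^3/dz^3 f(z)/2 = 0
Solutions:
 f(z) = C1 + C2*z + C3*z^2


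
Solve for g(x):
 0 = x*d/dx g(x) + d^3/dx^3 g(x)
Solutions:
 g(x) = C1 + Integral(C2*airyai(-x) + C3*airybi(-x), x)


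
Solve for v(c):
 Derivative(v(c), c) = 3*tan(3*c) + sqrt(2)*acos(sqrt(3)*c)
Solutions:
 v(c) = C1 + sqrt(2)*(c*acos(sqrt(3)*c) - sqrt(3)*sqrt(1 - 3*c^2)/3) - log(cos(3*c))


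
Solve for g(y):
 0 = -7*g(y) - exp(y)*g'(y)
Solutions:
 g(y) = C1*exp(7*exp(-y))


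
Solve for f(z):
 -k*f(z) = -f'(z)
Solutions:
 f(z) = C1*exp(k*z)


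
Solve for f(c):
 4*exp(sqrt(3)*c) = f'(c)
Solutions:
 f(c) = C1 + 4*sqrt(3)*exp(sqrt(3)*c)/3


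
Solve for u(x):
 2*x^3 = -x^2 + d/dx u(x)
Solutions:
 u(x) = C1 + x^4/2 + x^3/3


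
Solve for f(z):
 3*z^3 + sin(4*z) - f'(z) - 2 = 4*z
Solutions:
 f(z) = C1 + 3*z^4/4 - 2*z^2 - 2*z - cos(4*z)/4


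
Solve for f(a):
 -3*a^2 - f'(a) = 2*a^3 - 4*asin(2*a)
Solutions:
 f(a) = C1 - a^4/2 - a^3 + 4*a*asin(2*a) + 2*sqrt(1 - 4*a^2)


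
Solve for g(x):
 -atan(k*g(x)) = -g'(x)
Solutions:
 Integral(1/atan(_y*k), (_y, g(x))) = C1 + x


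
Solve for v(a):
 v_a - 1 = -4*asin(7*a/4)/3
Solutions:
 v(a) = C1 - 4*a*asin(7*a/4)/3 + a - 4*sqrt(16 - 49*a^2)/21


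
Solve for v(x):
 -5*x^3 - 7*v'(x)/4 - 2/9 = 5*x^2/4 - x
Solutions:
 v(x) = C1 - 5*x^4/7 - 5*x^3/21 + 2*x^2/7 - 8*x/63


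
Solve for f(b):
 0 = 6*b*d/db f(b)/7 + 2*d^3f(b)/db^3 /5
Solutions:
 f(b) = C1 + Integral(C2*airyai(-15^(1/3)*7^(2/3)*b/7) + C3*airybi(-15^(1/3)*7^(2/3)*b/7), b)


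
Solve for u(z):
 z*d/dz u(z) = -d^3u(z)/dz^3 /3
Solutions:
 u(z) = C1 + Integral(C2*airyai(-3^(1/3)*z) + C3*airybi(-3^(1/3)*z), z)


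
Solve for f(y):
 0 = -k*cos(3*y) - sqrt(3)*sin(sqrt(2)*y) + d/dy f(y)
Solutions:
 f(y) = C1 + k*sin(3*y)/3 - sqrt(6)*cos(sqrt(2)*y)/2


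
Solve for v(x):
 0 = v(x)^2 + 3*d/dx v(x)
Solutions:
 v(x) = 3/(C1 + x)


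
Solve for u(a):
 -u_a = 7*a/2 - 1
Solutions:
 u(a) = C1 - 7*a^2/4 + a


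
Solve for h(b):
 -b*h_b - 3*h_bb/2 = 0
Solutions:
 h(b) = C1 + C2*erf(sqrt(3)*b/3)


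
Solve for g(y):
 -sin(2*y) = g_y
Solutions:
 g(y) = C1 + cos(2*y)/2


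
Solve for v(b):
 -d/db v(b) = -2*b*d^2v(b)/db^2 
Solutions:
 v(b) = C1 + C2*b^(3/2)


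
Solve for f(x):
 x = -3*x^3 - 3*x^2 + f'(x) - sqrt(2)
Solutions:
 f(x) = C1 + 3*x^4/4 + x^3 + x^2/2 + sqrt(2)*x


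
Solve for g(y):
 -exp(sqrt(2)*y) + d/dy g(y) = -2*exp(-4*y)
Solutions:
 g(y) = C1 + sqrt(2)*exp(sqrt(2)*y)/2 + exp(-4*y)/2


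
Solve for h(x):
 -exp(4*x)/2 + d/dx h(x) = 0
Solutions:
 h(x) = C1 + exp(4*x)/8


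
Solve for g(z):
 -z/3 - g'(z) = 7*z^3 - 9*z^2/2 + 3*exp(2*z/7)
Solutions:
 g(z) = C1 - 7*z^4/4 + 3*z^3/2 - z^2/6 - 21*exp(2*z/7)/2


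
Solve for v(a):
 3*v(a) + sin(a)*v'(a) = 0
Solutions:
 v(a) = C1*(cos(a) + 1)^(3/2)/(cos(a) - 1)^(3/2)


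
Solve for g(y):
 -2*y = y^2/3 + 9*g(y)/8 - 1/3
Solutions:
 g(y) = -8*y^2/27 - 16*y/9 + 8/27


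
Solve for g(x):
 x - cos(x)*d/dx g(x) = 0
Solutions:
 g(x) = C1 + Integral(x/cos(x), x)


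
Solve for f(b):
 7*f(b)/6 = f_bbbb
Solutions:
 f(b) = C1*exp(-6^(3/4)*7^(1/4)*b/6) + C2*exp(6^(3/4)*7^(1/4)*b/6) + C3*sin(6^(3/4)*7^(1/4)*b/6) + C4*cos(6^(3/4)*7^(1/4)*b/6)


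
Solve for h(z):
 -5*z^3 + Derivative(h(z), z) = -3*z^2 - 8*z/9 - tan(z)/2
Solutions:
 h(z) = C1 + 5*z^4/4 - z^3 - 4*z^2/9 + log(cos(z))/2


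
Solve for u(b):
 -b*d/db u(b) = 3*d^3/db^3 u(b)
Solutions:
 u(b) = C1 + Integral(C2*airyai(-3^(2/3)*b/3) + C3*airybi(-3^(2/3)*b/3), b)


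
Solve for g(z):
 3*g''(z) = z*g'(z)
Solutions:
 g(z) = C1 + C2*erfi(sqrt(6)*z/6)


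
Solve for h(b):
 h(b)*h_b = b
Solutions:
 h(b) = -sqrt(C1 + b^2)
 h(b) = sqrt(C1 + b^2)


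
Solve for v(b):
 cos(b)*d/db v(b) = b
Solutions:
 v(b) = C1 + Integral(b/cos(b), b)


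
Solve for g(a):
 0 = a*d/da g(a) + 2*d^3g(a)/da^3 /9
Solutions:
 g(a) = C1 + Integral(C2*airyai(-6^(2/3)*a/2) + C3*airybi(-6^(2/3)*a/2), a)


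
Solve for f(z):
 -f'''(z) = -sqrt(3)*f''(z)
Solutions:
 f(z) = C1 + C2*z + C3*exp(sqrt(3)*z)


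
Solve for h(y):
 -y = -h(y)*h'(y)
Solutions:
 h(y) = -sqrt(C1 + y^2)
 h(y) = sqrt(C1 + y^2)


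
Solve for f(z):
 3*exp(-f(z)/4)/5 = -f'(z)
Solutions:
 f(z) = 4*log(C1 - 3*z/20)


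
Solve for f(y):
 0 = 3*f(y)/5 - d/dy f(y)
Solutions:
 f(y) = C1*exp(3*y/5)


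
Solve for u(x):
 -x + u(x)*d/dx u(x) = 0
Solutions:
 u(x) = -sqrt(C1 + x^2)
 u(x) = sqrt(C1 + x^2)


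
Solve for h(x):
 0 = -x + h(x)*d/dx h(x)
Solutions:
 h(x) = -sqrt(C1 + x^2)
 h(x) = sqrt(C1 + x^2)


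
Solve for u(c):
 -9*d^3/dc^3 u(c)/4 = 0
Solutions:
 u(c) = C1 + C2*c + C3*c^2


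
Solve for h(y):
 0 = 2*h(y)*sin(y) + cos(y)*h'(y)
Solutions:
 h(y) = C1*cos(y)^2


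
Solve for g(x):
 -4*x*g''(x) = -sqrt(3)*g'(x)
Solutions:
 g(x) = C1 + C2*x^(sqrt(3)/4 + 1)


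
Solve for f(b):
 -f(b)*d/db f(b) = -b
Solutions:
 f(b) = -sqrt(C1 + b^2)
 f(b) = sqrt(C1 + b^2)


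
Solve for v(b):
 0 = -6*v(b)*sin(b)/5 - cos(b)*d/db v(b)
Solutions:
 v(b) = C1*cos(b)^(6/5)


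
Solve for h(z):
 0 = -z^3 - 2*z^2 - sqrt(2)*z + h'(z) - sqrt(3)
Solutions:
 h(z) = C1 + z^4/4 + 2*z^3/3 + sqrt(2)*z^2/2 + sqrt(3)*z


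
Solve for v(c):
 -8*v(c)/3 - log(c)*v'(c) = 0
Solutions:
 v(c) = C1*exp(-8*li(c)/3)


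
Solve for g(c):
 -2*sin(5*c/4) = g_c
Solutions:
 g(c) = C1 + 8*cos(5*c/4)/5


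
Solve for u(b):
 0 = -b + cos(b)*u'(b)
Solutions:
 u(b) = C1 + Integral(b/cos(b), b)


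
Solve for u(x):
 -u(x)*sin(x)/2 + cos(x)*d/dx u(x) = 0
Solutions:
 u(x) = C1/sqrt(cos(x))


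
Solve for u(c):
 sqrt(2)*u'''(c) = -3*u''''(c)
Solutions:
 u(c) = C1 + C2*c + C3*c^2 + C4*exp(-sqrt(2)*c/3)


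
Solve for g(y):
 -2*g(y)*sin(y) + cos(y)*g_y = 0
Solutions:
 g(y) = C1/cos(y)^2


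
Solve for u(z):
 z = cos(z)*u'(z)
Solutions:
 u(z) = C1 + Integral(z/cos(z), z)


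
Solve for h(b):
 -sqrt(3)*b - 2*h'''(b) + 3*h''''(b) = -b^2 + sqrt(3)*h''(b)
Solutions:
 h(b) = C1 + C2*b + C3*exp(b*(1 - sqrt(1 + 3*sqrt(3)))/3) + C4*exp(b*(1 + sqrt(1 + 3*sqrt(3)))/3) + sqrt(3)*b^4/36 - 7*b^3/18 + b^2*(1 + 7*sqrt(3)/9)


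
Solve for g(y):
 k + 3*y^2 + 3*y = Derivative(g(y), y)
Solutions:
 g(y) = C1 + k*y + y^3 + 3*y^2/2


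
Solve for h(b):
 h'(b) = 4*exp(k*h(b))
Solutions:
 h(b) = Piecewise((log(-1/(C1*k + 4*b*k))/k, Ne(k, 0)), (nan, True))
 h(b) = Piecewise((C1 + 4*b, Eq(k, 0)), (nan, True))


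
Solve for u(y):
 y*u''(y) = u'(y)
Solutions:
 u(y) = C1 + C2*y^2


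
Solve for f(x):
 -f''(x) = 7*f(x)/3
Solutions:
 f(x) = C1*sin(sqrt(21)*x/3) + C2*cos(sqrt(21)*x/3)


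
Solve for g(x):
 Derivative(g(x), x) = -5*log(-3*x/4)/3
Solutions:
 g(x) = C1 - 5*x*log(-x)/3 + 5*x*(-log(3) + 1 + 2*log(2))/3


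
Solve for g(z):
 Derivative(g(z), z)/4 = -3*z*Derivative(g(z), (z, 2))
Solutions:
 g(z) = C1 + C2*z^(11/12)


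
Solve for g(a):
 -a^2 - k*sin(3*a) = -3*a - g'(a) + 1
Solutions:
 g(a) = C1 + a^3/3 - 3*a^2/2 + a - k*cos(3*a)/3


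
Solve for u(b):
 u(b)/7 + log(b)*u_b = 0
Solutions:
 u(b) = C1*exp(-li(b)/7)


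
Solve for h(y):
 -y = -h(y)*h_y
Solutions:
 h(y) = -sqrt(C1 + y^2)
 h(y) = sqrt(C1 + y^2)


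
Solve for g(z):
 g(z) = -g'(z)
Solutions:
 g(z) = C1*exp(-z)


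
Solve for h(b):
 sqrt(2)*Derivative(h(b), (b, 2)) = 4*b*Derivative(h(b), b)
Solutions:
 h(b) = C1 + C2*erfi(2^(1/4)*b)


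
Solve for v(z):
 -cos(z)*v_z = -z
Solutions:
 v(z) = C1 + Integral(z/cos(z), z)


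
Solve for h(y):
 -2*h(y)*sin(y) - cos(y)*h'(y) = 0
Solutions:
 h(y) = C1*cos(y)^2


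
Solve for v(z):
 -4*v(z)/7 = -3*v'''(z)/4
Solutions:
 v(z) = C3*exp(2*2^(1/3)*21^(2/3)*z/21) + (C1*sin(2^(1/3)*3^(1/6)*7^(2/3)*z/7) + C2*cos(2^(1/3)*3^(1/6)*7^(2/3)*z/7))*exp(-2^(1/3)*21^(2/3)*z/21)


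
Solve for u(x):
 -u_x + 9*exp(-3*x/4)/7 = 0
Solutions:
 u(x) = C1 - 12*exp(-3*x/4)/7


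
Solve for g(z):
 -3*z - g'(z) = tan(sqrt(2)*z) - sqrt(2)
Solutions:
 g(z) = C1 - 3*z^2/2 + sqrt(2)*z + sqrt(2)*log(cos(sqrt(2)*z))/2


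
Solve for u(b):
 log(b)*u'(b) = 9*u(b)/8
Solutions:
 u(b) = C1*exp(9*li(b)/8)


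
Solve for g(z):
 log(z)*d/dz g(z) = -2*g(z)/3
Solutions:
 g(z) = C1*exp(-2*li(z)/3)


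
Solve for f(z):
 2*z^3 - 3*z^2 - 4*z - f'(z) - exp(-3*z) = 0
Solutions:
 f(z) = C1 + z^4/2 - z^3 - 2*z^2 + exp(-3*z)/3


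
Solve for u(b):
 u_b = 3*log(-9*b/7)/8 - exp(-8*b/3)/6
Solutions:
 u(b) = C1 + 3*b*log(-b)/8 + 3*b*(-log(7) - 1 + 2*log(3))/8 + exp(-8*b/3)/16


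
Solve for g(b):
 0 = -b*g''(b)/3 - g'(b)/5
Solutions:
 g(b) = C1 + C2*b^(2/5)


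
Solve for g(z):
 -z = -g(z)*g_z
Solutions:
 g(z) = -sqrt(C1 + z^2)
 g(z) = sqrt(C1 + z^2)


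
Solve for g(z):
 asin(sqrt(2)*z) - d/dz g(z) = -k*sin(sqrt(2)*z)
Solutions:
 g(z) = C1 - sqrt(2)*k*cos(sqrt(2)*z)/2 + z*asin(sqrt(2)*z) + sqrt(2)*sqrt(1 - 2*z^2)/2


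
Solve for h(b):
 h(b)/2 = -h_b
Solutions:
 h(b) = C1*exp(-b/2)


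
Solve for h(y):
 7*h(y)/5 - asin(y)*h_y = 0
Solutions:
 h(y) = C1*exp(7*Integral(1/asin(y), y)/5)


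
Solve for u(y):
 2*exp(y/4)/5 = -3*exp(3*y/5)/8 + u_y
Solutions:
 u(y) = C1 + 5*exp(3*y/5)/8 + 8*exp(y/4)/5


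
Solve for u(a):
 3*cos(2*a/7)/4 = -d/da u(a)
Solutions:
 u(a) = C1 - 21*sin(2*a/7)/8


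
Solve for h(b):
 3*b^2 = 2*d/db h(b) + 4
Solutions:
 h(b) = C1 + b^3/2 - 2*b


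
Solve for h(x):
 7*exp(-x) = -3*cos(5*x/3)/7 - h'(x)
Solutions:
 h(x) = C1 - 9*sin(5*x/3)/35 + 7*exp(-x)


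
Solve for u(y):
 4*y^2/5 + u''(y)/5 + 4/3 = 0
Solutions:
 u(y) = C1 + C2*y - y^4/3 - 10*y^2/3


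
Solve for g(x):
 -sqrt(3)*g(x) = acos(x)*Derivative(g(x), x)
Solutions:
 g(x) = C1*exp(-sqrt(3)*Integral(1/acos(x), x))


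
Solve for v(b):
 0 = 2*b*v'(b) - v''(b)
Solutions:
 v(b) = C1 + C2*erfi(b)


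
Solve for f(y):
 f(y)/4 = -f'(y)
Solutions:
 f(y) = C1*exp(-y/4)


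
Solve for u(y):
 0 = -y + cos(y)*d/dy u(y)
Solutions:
 u(y) = C1 + Integral(y/cos(y), y)


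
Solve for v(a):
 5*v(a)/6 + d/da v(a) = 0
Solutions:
 v(a) = C1*exp(-5*a/6)


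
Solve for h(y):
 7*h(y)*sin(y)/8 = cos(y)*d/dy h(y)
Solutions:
 h(y) = C1/cos(y)^(7/8)


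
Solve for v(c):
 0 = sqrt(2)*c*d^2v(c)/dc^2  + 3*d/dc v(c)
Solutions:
 v(c) = C1 + C2*c^(1 - 3*sqrt(2)/2)


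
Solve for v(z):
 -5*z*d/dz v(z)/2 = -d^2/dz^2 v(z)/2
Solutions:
 v(z) = C1 + C2*erfi(sqrt(10)*z/2)


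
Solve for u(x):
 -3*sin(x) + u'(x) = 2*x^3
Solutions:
 u(x) = C1 + x^4/2 - 3*cos(x)


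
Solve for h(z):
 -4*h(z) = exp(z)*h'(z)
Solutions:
 h(z) = C1*exp(4*exp(-z))


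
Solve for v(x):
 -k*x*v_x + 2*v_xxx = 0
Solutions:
 v(x) = C1 + Integral(C2*airyai(2^(2/3)*k^(1/3)*x/2) + C3*airybi(2^(2/3)*k^(1/3)*x/2), x)


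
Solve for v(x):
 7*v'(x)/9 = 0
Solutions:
 v(x) = C1


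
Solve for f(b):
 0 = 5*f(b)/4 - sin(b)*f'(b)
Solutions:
 f(b) = C1*(cos(b) - 1)^(5/8)/(cos(b) + 1)^(5/8)


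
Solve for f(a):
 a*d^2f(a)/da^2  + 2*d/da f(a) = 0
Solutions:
 f(a) = C1 + C2/a


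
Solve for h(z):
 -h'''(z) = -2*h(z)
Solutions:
 h(z) = C3*exp(2^(1/3)*z) + (C1*sin(2^(1/3)*sqrt(3)*z/2) + C2*cos(2^(1/3)*sqrt(3)*z/2))*exp(-2^(1/3)*z/2)


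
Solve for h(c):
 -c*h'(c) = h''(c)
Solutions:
 h(c) = C1 + C2*erf(sqrt(2)*c/2)


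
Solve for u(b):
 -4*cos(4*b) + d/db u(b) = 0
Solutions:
 u(b) = C1 + sin(4*b)


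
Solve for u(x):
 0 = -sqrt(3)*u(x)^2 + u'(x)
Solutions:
 u(x) = -1/(C1 + sqrt(3)*x)


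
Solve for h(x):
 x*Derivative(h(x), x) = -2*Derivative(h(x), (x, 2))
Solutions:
 h(x) = C1 + C2*erf(x/2)


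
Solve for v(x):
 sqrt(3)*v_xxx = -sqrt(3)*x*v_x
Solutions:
 v(x) = C1 + Integral(C2*airyai(-x) + C3*airybi(-x), x)


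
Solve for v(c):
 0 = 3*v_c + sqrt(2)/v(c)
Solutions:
 v(c) = -sqrt(C1 - 6*sqrt(2)*c)/3
 v(c) = sqrt(C1 - 6*sqrt(2)*c)/3


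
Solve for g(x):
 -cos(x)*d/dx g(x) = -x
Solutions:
 g(x) = C1 + Integral(x/cos(x), x)


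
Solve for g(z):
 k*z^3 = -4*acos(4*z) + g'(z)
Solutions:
 g(z) = C1 + k*z^4/4 + 4*z*acos(4*z) - sqrt(1 - 16*z^2)


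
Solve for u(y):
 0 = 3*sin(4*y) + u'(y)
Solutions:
 u(y) = C1 + 3*cos(4*y)/4


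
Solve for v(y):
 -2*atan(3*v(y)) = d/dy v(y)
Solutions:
 Integral(1/atan(3*_y), (_y, v(y))) = C1 - 2*y


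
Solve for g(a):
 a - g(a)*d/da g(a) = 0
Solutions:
 g(a) = -sqrt(C1 + a^2)
 g(a) = sqrt(C1 + a^2)


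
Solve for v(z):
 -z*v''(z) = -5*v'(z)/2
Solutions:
 v(z) = C1 + C2*z^(7/2)


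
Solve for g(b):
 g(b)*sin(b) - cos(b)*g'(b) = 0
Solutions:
 g(b) = C1/cos(b)


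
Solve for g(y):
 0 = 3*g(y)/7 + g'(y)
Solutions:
 g(y) = C1*exp(-3*y/7)


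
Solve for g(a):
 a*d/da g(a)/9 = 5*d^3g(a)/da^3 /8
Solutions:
 g(a) = C1 + Integral(C2*airyai(2*75^(1/3)*a/15) + C3*airybi(2*75^(1/3)*a/15), a)


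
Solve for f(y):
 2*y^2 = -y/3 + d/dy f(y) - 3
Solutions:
 f(y) = C1 + 2*y^3/3 + y^2/6 + 3*y


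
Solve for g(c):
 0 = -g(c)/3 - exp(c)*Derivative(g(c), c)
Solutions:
 g(c) = C1*exp(exp(-c)/3)


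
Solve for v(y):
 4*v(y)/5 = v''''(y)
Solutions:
 v(y) = C1*exp(-sqrt(2)*5^(3/4)*y/5) + C2*exp(sqrt(2)*5^(3/4)*y/5) + C3*sin(sqrt(2)*5^(3/4)*y/5) + C4*cos(sqrt(2)*5^(3/4)*y/5)


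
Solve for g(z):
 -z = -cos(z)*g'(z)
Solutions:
 g(z) = C1 + Integral(z/cos(z), z)


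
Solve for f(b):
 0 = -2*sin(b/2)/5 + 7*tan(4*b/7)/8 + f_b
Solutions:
 f(b) = C1 + 49*log(cos(4*b/7))/32 - 4*cos(b/2)/5


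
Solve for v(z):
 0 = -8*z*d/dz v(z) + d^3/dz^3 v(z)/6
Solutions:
 v(z) = C1 + Integral(C2*airyai(2*6^(1/3)*z) + C3*airybi(2*6^(1/3)*z), z)


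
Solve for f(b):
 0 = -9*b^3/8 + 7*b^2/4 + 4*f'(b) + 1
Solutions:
 f(b) = C1 + 9*b^4/128 - 7*b^3/48 - b/4


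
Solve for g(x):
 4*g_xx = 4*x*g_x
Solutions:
 g(x) = C1 + C2*erfi(sqrt(2)*x/2)


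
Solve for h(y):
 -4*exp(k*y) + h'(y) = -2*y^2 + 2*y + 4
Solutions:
 h(y) = C1 - 2*y^3/3 + y^2 + 4*y + 4*exp(k*y)/k


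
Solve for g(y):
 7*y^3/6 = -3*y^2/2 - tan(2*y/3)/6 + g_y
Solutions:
 g(y) = C1 + 7*y^4/24 + y^3/2 - log(cos(2*y/3))/4


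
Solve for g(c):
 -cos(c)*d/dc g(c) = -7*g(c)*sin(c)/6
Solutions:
 g(c) = C1/cos(c)^(7/6)


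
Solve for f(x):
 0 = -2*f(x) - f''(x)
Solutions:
 f(x) = C1*sin(sqrt(2)*x) + C2*cos(sqrt(2)*x)


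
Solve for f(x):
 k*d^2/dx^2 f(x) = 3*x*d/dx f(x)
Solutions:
 f(x) = C1 + C2*erf(sqrt(6)*x*sqrt(-1/k)/2)/sqrt(-1/k)


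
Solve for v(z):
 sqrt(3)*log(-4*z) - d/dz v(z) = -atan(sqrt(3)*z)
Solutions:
 v(z) = C1 + sqrt(3)*z*(log(-z) - 1) + z*atan(sqrt(3)*z) + 2*sqrt(3)*z*log(2) - sqrt(3)*log(3*z^2 + 1)/6


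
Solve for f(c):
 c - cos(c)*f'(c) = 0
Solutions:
 f(c) = C1 + Integral(c/cos(c), c)


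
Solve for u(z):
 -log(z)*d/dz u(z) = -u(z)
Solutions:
 u(z) = C1*exp(li(z))


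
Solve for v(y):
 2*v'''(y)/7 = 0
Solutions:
 v(y) = C1 + C2*y + C3*y^2


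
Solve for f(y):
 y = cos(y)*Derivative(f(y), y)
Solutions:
 f(y) = C1 + Integral(y/cos(y), y)


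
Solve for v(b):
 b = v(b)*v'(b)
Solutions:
 v(b) = -sqrt(C1 + b^2)
 v(b) = sqrt(C1 + b^2)


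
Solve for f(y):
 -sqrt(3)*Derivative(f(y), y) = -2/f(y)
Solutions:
 f(y) = -sqrt(C1 + 12*sqrt(3)*y)/3
 f(y) = sqrt(C1 + 12*sqrt(3)*y)/3


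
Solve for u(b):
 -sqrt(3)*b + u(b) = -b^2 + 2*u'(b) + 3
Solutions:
 u(b) = C1*exp(b/2) - b^2 - 4*b + sqrt(3)*b - 5 + 2*sqrt(3)


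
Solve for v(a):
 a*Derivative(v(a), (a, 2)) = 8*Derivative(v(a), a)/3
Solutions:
 v(a) = C1 + C2*a^(11/3)


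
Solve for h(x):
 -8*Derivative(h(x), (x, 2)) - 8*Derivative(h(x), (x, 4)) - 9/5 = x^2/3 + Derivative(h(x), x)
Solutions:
 h(x) = C1 + C2*exp(6^(1/3)*x*(-8*3^(1/3)/(9 + sqrt(849))^(1/3) + 2^(1/3)*(9 + sqrt(849))^(1/3))/24)*sin(2^(1/3)*3^(1/6)*x*((9 + sqrt(849))^(-1/3) + 2^(1/3)*3^(2/3)*(9 + sqrt(849))^(1/3)/24)) + C3*exp(6^(1/3)*x*(-8*3^(1/3)/(9 + sqrt(849))^(1/3) + 2^(1/3)*(9 + sqrt(849))^(1/3))/24)*cos(2^(1/3)*3^(1/6)*x*((9 + sqrt(849))^(-1/3) + 2^(1/3)*3^(2/3)*(9 + sqrt(849))^(1/3)/24)) + C4*exp(-6^(1/3)*x*(-8*3^(1/3)/(9 + sqrt(849))^(1/3) + 2^(1/3)*(9 + sqrt(849))^(1/3))/12) - x^3/9 + 8*x^2/3 - 667*x/15


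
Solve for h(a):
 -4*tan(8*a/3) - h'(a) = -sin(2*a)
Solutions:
 h(a) = C1 + 3*log(cos(8*a/3))/2 - cos(2*a)/2


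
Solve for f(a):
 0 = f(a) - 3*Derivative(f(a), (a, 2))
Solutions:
 f(a) = C1*exp(-sqrt(3)*a/3) + C2*exp(sqrt(3)*a/3)


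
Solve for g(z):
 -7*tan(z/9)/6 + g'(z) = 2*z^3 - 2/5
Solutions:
 g(z) = C1 + z^4/2 - 2*z/5 - 21*log(cos(z/9))/2


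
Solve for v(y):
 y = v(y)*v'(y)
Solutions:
 v(y) = -sqrt(C1 + y^2)
 v(y) = sqrt(C1 + y^2)


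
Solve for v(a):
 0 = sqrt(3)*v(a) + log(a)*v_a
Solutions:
 v(a) = C1*exp(-sqrt(3)*li(a))


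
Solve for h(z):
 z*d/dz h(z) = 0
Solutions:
 h(z) = C1


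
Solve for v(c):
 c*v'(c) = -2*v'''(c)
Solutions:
 v(c) = C1 + Integral(C2*airyai(-2^(2/3)*c/2) + C3*airybi(-2^(2/3)*c/2), c)


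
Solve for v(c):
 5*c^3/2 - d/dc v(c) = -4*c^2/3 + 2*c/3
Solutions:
 v(c) = C1 + 5*c^4/8 + 4*c^3/9 - c^2/3


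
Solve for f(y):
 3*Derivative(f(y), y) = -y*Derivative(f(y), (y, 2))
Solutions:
 f(y) = C1 + C2/y^2


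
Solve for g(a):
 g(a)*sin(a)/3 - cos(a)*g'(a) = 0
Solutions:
 g(a) = C1/cos(a)^(1/3)


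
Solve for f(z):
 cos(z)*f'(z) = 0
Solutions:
 f(z) = C1


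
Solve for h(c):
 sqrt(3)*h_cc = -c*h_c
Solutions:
 h(c) = C1 + C2*erf(sqrt(2)*3^(3/4)*c/6)


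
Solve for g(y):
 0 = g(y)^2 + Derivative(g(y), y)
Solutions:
 g(y) = 1/(C1 + y)


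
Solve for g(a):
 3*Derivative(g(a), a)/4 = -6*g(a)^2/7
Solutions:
 g(a) = 7/(C1 + 8*a)


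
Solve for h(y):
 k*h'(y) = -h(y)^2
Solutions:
 h(y) = k/(C1*k + y)


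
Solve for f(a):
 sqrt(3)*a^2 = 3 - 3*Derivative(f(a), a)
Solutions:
 f(a) = C1 - sqrt(3)*a^3/9 + a


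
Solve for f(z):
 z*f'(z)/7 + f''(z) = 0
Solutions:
 f(z) = C1 + C2*erf(sqrt(14)*z/14)


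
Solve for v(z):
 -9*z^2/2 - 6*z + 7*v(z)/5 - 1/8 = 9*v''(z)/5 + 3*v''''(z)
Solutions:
 v(z) = C1*exp(-sqrt(30)*z*sqrt(-9 + sqrt(501))/30) + C2*exp(sqrt(30)*z*sqrt(-9 + sqrt(501))/30) + C3*sin(sqrt(30)*z*sqrt(9 + sqrt(501))/30) + C4*cos(sqrt(30)*z*sqrt(9 + sqrt(501))/30) + 45*z^2/14 + 30*z/7 + 3275/392


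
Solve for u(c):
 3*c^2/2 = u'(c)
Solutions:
 u(c) = C1 + c^3/2


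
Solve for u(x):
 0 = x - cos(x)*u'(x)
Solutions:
 u(x) = C1 + Integral(x/cos(x), x)


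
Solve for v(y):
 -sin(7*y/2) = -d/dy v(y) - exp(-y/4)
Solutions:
 v(y) = C1 - 2*cos(7*y/2)/7 + 4*exp(-y/4)


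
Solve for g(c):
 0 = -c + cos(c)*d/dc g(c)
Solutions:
 g(c) = C1 + Integral(c/cos(c), c)


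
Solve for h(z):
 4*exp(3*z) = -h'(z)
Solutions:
 h(z) = C1 - 4*exp(3*z)/3


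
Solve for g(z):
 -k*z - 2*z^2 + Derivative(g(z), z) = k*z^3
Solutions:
 g(z) = C1 + k*z^4/4 + k*z^2/2 + 2*z^3/3


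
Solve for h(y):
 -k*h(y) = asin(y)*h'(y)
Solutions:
 h(y) = C1*exp(-k*Integral(1/asin(y), y))


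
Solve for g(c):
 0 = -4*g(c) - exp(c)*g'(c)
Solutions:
 g(c) = C1*exp(4*exp(-c))


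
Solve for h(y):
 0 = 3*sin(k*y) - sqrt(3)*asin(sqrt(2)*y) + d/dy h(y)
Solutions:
 h(y) = C1 + sqrt(3)*(y*asin(sqrt(2)*y) + sqrt(2)*sqrt(1 - 2*y^2)/2) - 3*Piecewise((-cos(k*y)/k, Ne(k, 0)), (0, True))


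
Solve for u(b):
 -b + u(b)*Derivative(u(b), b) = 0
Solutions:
 u(b) = -sqrt(C1 + b^2)
 u(b) = sqrt(C1 + b^2)


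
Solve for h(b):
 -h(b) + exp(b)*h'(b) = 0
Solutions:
 h(b) = C1*exp(-exp(-b))


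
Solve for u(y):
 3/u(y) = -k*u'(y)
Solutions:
 u(y) = -sqrt(C1 - 6*y/k)
 u(y) = sqrt(C1 - 6*y/k)


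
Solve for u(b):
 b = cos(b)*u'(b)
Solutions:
 u(b) = C1 + Integral(b/cos(b), b)


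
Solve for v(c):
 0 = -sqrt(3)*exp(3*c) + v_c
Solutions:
 v(c) = C1 + sqrt(3)*exp(3*c)/3


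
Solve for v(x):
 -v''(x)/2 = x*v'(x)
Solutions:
 v(x) = C1 + C2*erf(x)


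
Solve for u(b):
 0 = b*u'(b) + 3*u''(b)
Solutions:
 u(b) = C1 + C2*erf(sqrt(6)*b/6)


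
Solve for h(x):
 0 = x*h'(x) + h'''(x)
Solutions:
 h(x) = C1 + Integral(C2*airyai(-x) + C3*airybi(-x), x)


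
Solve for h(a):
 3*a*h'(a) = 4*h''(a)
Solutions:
 h(a) = C1 + C2*erfi(sqrt(6)*a/4)


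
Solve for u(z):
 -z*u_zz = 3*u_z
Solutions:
 u(z) = C1 + C2/z^2


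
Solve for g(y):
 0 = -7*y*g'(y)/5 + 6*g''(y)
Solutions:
 g(y) = C1 + C2*erfi(sqrt(105)*y/30)


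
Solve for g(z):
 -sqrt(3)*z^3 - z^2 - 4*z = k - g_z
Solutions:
 g(z) = C1 + k*z + sqrt(3)*z^4/4 + z^3/3 + 2*z^2


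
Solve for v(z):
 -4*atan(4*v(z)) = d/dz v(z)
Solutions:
 Integral(1/atan(4*_y), (_y, v(z))) = C1 - 4*z


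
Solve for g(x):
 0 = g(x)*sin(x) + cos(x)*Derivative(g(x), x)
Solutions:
 g(x) = C1*cos(x)


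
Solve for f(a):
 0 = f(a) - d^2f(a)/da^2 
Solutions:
 f(a) = C1*exp(-a) + C2*exp(a)


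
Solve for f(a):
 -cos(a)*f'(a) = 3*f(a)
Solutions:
 f(a) = C1*(sin(a) - 1)^(3/2)/(sin(a) + 1)^(3/2)


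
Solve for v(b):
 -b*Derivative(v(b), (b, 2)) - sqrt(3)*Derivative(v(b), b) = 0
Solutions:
 v(b) = C1 + C2*b^(1 - sqrt(3))


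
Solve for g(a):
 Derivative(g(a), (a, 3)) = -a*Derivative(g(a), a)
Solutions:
 g(a) = C1 + Integral(C2*airyai(-a) + C3*airybi(-a), a)


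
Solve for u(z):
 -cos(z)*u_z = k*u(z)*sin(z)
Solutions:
 u(z) = C1*exp(k*log(cos(z)))


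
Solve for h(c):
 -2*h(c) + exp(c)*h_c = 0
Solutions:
 h(c) = C1*exp(-2*exp(-c))


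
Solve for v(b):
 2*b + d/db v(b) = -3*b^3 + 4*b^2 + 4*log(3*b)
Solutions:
 v(b) = C1 - 3*b^4/4 + 4*b^3/3 - b^2 + 4*b*log(b) - 4*b + b*log(81)


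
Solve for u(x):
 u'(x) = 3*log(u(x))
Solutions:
 li(u(x)) = C1 + 3*x


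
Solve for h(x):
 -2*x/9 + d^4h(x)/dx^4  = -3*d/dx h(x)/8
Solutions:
 h(x) = C1 + C4*exp(-3^(1/3)*x/2) + 8*x^2/27 + (C2*sin(3^(5/6)*x/4) + C3*cos(3^(5/6)*x/4))*exp(3^(1/3)*x/4)


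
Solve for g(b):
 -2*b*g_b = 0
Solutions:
 g(b) = C1


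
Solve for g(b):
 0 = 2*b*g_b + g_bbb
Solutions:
 g(b) = C1 + Integral(C2*airyai(-2^(1/3)*b) + C3*airybi(-2^(1/3)*b), b)


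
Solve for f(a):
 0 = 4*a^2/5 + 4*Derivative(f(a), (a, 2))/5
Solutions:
 f(a) = C1 + C2*a - a^4/12


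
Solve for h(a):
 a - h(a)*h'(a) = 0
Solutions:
 h(a) = -sqrt(C1 + a^2)
 h(a) = sqrt(C1 + a^2)


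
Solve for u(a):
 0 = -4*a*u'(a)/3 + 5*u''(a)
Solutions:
 u(a) = C1 + C2*erfi(sqrt(30)*a/15)


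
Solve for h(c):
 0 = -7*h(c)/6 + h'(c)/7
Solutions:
 h(c) = C1*exp(49*c/6)


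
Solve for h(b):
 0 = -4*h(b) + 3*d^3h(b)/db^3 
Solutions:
 h(b) = C3*exp(6^(2/3)*b/3) + (C1*sin(2^(2/3)*3^(1/6)*b/2) + C2*cos(2^(2/3)*3^(1/6)*b/2))*exp(-6^(2/3)*b/6)


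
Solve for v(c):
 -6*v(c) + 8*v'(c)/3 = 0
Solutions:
 v(c) = C1*exp(9*c/4)


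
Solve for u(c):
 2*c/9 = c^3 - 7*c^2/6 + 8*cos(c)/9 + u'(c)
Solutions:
 u(c) = C1 - c^4/4 + 7*c^3/18 + c^2/9 - 8*sin(c)/9


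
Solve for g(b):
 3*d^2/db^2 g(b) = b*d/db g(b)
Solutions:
 g(b) = C1 + C2*erfi(sqrt(6)*b/6)


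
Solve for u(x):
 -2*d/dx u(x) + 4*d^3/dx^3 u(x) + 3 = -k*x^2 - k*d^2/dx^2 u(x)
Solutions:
 u(x) = C1 + C2*exp(x*(-k + sqrt(k^2 + 32))/8) + C3*exp(-x*(k + sqrt(k^2 + 32))/8) + k^3*x/4 + k^2*x^2/4 + k*x^3/6 + 2*k*x + 3*x/2


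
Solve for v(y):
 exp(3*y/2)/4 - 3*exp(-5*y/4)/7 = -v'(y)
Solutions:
 v(y) = C1 - exp(3*y/2)/6 - 12*exp(-5*y/4)/35


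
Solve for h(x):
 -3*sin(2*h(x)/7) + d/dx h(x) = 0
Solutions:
 -3*x + 7*log(cos(2*h(x)/7) - 1)/4 - 7*log(cos(2*h(x)/7) + 1)/4 = C1


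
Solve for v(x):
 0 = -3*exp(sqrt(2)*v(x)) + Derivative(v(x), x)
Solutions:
 v(x) = sqrt(2)*(2*log(-1/(C1 + 3*x)) - log(2))/4


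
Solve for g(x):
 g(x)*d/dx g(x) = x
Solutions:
 g(x) = -sqrt(C1 + x^2)
 g(x) = sqrt(C1 + x^2)


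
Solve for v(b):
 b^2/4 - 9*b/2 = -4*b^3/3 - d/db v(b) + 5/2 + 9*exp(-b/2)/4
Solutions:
 v(b) = C1 - b^4/3 - b^3/12 + 9*b^2/4 + 5*b/2 - 9*exp(-b/2)/2
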